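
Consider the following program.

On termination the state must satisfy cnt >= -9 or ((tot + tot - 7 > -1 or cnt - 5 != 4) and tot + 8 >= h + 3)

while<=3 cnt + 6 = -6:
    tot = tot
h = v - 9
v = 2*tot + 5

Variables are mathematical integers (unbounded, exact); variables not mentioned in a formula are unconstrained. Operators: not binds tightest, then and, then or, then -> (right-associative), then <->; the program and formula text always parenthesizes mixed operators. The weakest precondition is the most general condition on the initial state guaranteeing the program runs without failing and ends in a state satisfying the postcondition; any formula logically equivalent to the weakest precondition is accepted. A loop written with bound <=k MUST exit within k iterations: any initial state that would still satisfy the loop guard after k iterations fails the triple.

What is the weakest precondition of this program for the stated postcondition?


Working backward. After the program, the postcondition cnt >= -9 or ((tot + tot - 7 > -1 or cnt - 5 != 4) and tot + 8 >= h + 3) must hold; in canonical form it is cnt >= -9 or ((2*tot > 6 or cnt != 9) and tot >= h - 5).
Before v := 2*tot + 5: cnt >= -9 or ((2*tot > 6 or cnt != 9) and tot >= h - 5)
Before h := v - 9: cnt >= -9 or ((2*tot > 6 or cnt != 9) and tot >= v - 14)
Before the loop (bound <=3), unroll the exhaustion recursion (WP_0 = exit-now case; WP_j = one more guarded iteration, up to j = 3):
  WP_0: (not (cnt = -12)) and (cnt >= -9 or ((2*tot > 6 or cnt != 9) and tot >= v - 14))
  WP_1: (cnt = -12 -> ((not (cnt = -12)) and (cnt >= -9 or ((2*tot > 6 or cnt != 9) and tot >= v - 14)))) and ((not (cnt = -12)) -> (cnt >= -9 or ((2*tot > 6 or cnt != 9) and tot >= v - 14)))
  WP_2: (cnt = -12 -> ((cnt = -12 -> ((not (cnt = -12)) and (cnt >= -9 or ((2*tot > 6 or cnt != 9) and tot >= v - 14)))) and ((not (cnt = -12)) -> (cnt >= -9 or ((2*tot > 6 or cnt != 9) and tot >= v - 14))))) and ((not (cnt = -12)) -> (cnt >= -9 or ((2*tot > 6 or cnt != 9) and tot >= v - 14)))
  WP_3: (cnt = -12 -> ((cnt = -12 -> ((cnt = -12 -> ((not (cnt = -12)) and (cnt >= -9 or ((2*tot > 6 or cnt != 9) and tot >= v - 14)))) and ((not (cnt = -12)) -> (cnt >= -9 or ((2*tot > 6 or cnt != 9) and tot >= v - 14))))) and ((not (cnt = -12)) -> (cnt >= -9 or ((2*tot > 6 or cnt != 9) and tot >= v - 14))))) and ((not (cnt = -12)) -> (cnt >= -9 or ((2*tot > 6 or cnt != 9) and tot >= v - 14)))
So before the loop: (cnt = -12 -> ((cnt = -12 -> ((cnt = -12 -> ((not (cnt = -12)) and (cnt >= -9 or ((2*tot > 6 or cnt != 9) and tot >= v - 14)))) and ((not (cnt = -12)) -> (cnt >= -9 or ((2*tot > 6 or cnt != 9) and tot >= v - 14))))) and ((not (cnt = -12)) -> (cnt >= -9 or ((2*tot > 6 or cnt != 9) and tot >= v - 14))))) and ((not (cnt = -12)) -> (cnt >= -9 or ((2*tot > 6 or cnt != 9) and tot >= v - 14)))
Answer: WP = (cnt = -12 -> ((cnt = -12 -> ((cnt = -12 -> ((not (cnt = -12)) and (cnt >= -9 or ((2*tot > 6 or cnt != 9) and tot >= v - 14)))) and ((not (cnt = -12)) -> (cnt >= -9 or ((2*tot > 6 or cnt != 9) and tot >= v - 14))))) and ((not (cnt = -12)) -> (cnt >= -9 or ((2*tot > 6 or cnt != 9) and tot >= v - 14))))) and ((not (cnt = -12)) -> (cnt >= -9 or ((2*tot > 6 or cnt != 9) and tot >= v - 14)))


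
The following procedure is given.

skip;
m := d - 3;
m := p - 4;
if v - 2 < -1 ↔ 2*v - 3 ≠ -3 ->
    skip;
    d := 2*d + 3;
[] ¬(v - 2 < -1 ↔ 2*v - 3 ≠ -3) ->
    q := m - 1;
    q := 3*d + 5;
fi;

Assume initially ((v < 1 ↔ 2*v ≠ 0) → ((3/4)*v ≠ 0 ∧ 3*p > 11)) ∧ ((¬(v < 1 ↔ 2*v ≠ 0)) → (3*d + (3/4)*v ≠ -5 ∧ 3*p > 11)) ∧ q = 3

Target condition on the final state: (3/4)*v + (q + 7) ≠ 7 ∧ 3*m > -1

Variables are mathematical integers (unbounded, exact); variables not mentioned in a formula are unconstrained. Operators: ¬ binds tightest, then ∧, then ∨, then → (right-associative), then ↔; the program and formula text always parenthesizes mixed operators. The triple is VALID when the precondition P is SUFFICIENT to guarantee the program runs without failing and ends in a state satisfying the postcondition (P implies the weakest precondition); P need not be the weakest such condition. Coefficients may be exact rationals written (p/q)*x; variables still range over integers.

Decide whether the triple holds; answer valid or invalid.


Working backward. After the program, the postcondition (3/4)*v + (q + 7) ≠ 7 ∧ 3*m > -1 must hold; in canonical form it is q + (3/4)*v ≠ 0 ∧ 3*m > -1.
Then branch requires q + (3/4)*v ≠ 0 ∧ 3*m > -1; else branch requires 3*d + (3/4)*v ≠ -5 ∧ 3*m > -1.
Before the if: ((v < 1 ↔ 2*v ≠ 0) → (q + (3/4)*v ≠ 0 ∧ 3*m > -1)) ∧ ((¬(v < 1 ↔ 2*v ≠ 0)) → (3*d + (3/4)*v ≠ -5 ∧ 3*m > -1))
Before m := p - 4: ((v < 1 ↔ 2*v ≠ 0) → (q + (3/4)*v ≠ 0 ∧ 3*p > 11)) ∧ ((¬(v < 1 ↔ 2*v ≠ 0)) → (3*d + (3/4)*v ≠ -5 ∧ 3*p > 11))
Before m := d - 3: ((v < 1 ↔ 2*v ≠ 0) → (q + (3/4)*v ≠ 0 ∧ 3*p > 11)) ∧ ((¬(v < 1 ↔ 2*v ≠ 0)) → (3*d + (3/4)*v ≠ -5 ∧ 3*p > 11))
Before skip: ((v < 1 ↔ 2*v ≠ 0) → (q + (3/4)*v ≠ 0 ∧ 3*p > 11)) ∧ ((¬(v < 1 ↔ 2*v ≠ 0)) → (3*d + (3/4)*v ≠ -5 ∧ 3*p > 11))
The weakest precondition is ((v < 1 ↔ 2*v ≠ 0) → (q + (3/4)*v ≠ 0 ∧ 3*p > 11)) ∧ ((¬(v < 1 ↔ 2*v ≠ 0)) → (3*d + (3/4)*v ≠ -5 ∧ 3*p > 11)).
Check whether ((v < 1 ↔ 2*v ≠ 0) → ((3/4)*v ≠ 0 ∧ 3*p > 11)) ∧ ((¬(v < 1 ↔ 2*v ≠ 0)) → (3*d + (3/4)*v ≠ -5 ∧ 3*p > 11)) ∧ q = 3 implies it.
Countermodel: at the initial state d = 0, p = 4, q = 3, v = -4, the precondition holds but the weakest precondition fails.
Answer: invalid


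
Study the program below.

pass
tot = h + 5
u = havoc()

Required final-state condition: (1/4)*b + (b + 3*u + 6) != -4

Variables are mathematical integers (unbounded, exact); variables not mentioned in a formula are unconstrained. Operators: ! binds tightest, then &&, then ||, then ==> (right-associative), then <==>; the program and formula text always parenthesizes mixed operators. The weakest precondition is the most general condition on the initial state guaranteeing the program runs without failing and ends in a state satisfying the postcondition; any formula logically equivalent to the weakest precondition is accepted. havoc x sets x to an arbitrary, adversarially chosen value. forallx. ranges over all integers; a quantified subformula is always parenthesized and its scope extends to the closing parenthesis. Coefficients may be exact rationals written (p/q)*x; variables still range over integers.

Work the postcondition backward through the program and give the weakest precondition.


Working backward. After the program, the postcondition (1/4)*b + (b + 3*u + 6) != -4 must hold; in canonical form it is (5/4)*b + 3*u != -10.
Before havoc u: forall u_1. (5/4)*b + 3*u_1 != -10
Before tot := h + 5: forall u_1. (5/4)*b + 3*u_1 != -10
Before skip: forall u_1. (5/4)*b + 3*u_1 != -10
Answer: WP = forall u_1. (5/4)*b + 3*u_1 != -10


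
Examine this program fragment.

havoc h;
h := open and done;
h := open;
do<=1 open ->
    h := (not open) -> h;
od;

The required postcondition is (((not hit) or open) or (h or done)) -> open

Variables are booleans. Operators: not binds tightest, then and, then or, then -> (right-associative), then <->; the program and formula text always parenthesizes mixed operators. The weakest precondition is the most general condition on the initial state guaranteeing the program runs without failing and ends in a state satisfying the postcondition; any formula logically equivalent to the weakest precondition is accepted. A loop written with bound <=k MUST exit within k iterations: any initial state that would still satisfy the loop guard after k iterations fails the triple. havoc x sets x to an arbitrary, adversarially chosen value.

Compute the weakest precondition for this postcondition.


Working backward. After the program, the postcondition (((not hit) or open) or (h or done)) -> open must hold; in canonical form it is ((not hit) or open or h or done) -> open.
Before the loop (bound <=1), unroll the exhaustion recursion (WP_0 = exit-now case; WP_j = one more guarded iteration, up to j = 1):
  WP_0: (not open) and (((not hit) or open or h or done) -> open)
  WP_1: (open -> ((not open) and (((not hit) or open or ((not open) -> h) or done) -> open))) and ((not open) -> (((not hit) or open or h or done) -> open))
So before the loop: (open -> ((not open) and (((not hit) or open or ((not open) -> h) or done) -> open))) and ((not open) -> (((not hit) or open or h or done) -> open))
Before h := open: (open -> ((not open) and (((not hit) or open or ((not open) -> open) or done) -> open))) and ((not open) -> (((not hit) or open or done) -> open))
Before h := open and done: (open -> ((not open) and (((not hit) or open or ((not open) -> open) or done) -> open))) and ((not open) -> (((not hit) or open or done) -> open))
Before havoc h: (open -> ((not open) and (((not hit) or open or ((not open) -> open) or done) -> open))) and ((not open) -> (((not hit) or open or done) -> open))
Answer: WP = (open -> ((not open) and (((not hit) or open or ((not open) -> open) or done) -> open))) and ((not open) -> (((not hit) or open or done) -> open))


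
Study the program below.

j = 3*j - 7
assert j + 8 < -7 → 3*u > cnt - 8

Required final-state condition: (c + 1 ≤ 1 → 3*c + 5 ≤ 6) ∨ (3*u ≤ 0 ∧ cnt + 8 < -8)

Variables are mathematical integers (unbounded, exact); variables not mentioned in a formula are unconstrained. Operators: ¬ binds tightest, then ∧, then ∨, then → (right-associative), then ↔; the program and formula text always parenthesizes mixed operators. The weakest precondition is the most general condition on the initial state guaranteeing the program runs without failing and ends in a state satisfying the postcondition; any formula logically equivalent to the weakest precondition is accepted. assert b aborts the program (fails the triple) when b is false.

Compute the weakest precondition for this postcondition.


Working backward. After the program, the postcondition (c + 1 ≤ 1 → 3*c + 5 ≤ 6) ∨ (3*u ≤ 0 ∧ cnt + 8 < -8) must hold; in canonical form it is (c ≤ 0 → 3*c ≤ 1) ∨ (3*u ≤ 0 ∧ cnt < -16).
Before assert j + 8 < -7 → 3*u > cnt - 8: (j < -15 → 3*u > cnt - 8) ∧ ((c ≤ 0 → 3*c ≤ 1) ∨ (3*u ≤ 0 ∧ cnt < -16))
Before j := 3*j - 7: (3*j < -8 → 3*u > cnt - 8) ∧ ((c ≤ 0 → 3*c ≤ 1) ∨ (3*u ≤ 0 ∧ cnt < -16))
Answer: WP = (3*j < -8 → 3*u > cnt - 8) ∧ ((c ≤ 0 → 3*c ≤ 1) ∨ (3*u ≤ 0 ∧ cnt < -16))


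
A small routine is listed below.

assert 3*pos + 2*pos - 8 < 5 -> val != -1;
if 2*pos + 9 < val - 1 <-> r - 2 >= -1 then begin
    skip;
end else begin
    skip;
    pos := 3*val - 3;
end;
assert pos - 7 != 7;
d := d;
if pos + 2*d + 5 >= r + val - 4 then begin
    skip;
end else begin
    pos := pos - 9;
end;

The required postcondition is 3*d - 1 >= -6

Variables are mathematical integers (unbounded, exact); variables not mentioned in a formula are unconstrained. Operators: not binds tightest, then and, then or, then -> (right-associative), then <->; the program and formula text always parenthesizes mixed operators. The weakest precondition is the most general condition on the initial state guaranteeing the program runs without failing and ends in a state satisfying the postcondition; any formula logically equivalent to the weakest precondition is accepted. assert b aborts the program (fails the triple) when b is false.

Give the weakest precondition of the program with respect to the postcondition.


Working backward. After the program, the postcondition 3*d - 1 >= -6 must hold; in canonical form it is 3*d >= -5.
Then branch requires 3*d >= -5; else branch requires 3*d >= -5.
Before the if: (2*d + pos >= r + val - 9 -> 3*d >= -5) and ((not (2*d + pos >= r + val - 9)) -> 3*d >= -5)
Before d := d: (2*d + pos >= r + val - 9 -> 3*d >= -5) and ((not (2*d + pos >= r + val - 9)) -> 3*d >= -5)
Before assert pos - 7 != 7: pos != 14 and (2*d + pos >= r + val - 9 -> 3*d >= -5) and ((not (2*d + pos >= r + val - 9)) -> 3*d >= -5)
Then branch requires pos != 14 and (2*d + pos >= r + val - 9 -> 3*d >= -5) and ((not (2*d + pos >= r + val - 9)) -> 3*d >= -5); else branch requires 3*val != 17 and (2*d + 2*val >= r - 6 -> 3*d >= -5) and ((not (2*d + 2*val >= r - 6)) -> 3*d >= -5).
Before the if: ((2*pos < val - 10 <-> r >= 1) -> (pos != 14 and (2*d + pos >= r + val - 9 -> 3*d >= -5) and ((not (2*d + pos >= r + val - 9)) -> 3*d >= -5))) and ((not (2*pos < val - 10 <-> r >= 1)) -> (3*val != 17 and (2*d + 2*val >= r - 6 -> 3*d >= -5) and ((not (2*d + 2*val >= r - 6)) -> 3*d >= -5)))
Before assert 3*pos + 2*pos - 8 < 5 -> val != -1: (5*pos < 13 -> val != -1) and ((2*pos < val - 10 <-> r >= 1) -> (pos != 14 and (2*d + pos >= r + val - 9 -> 3*d >= -5) and ((not (2*d + pos >= r + val - 9)) -> 3*d >= -5))) and ((not (2*pos < val - 10 <-> r >= 1)) -> (3*val != 17 and (2*d + 2*val >= r - 6 -> 3*d >= -5) and ((not (2*d + 2*val >= r - 6)) -> 3*d >= -5)))
Answer: WP = (5*pos < 13 -> val != -1) and ((2*pos < val - 10 <-> r >= 1) -> (pos != 14 and (2*d + pos >= r + val - 9 -> 3*d >= -5) and ((not (2*d + pos >= r + val - 9)) -> 3*d >= -5))) and ((not (2*pos < val - 10 <-> r >= 1)) -> (3*val != 17 and (2*d + 2*val >= r - 6 -> 3*d >= -5) and ((not (2*d + 2*val >= r - 6)) -> 3*d >= -5)))


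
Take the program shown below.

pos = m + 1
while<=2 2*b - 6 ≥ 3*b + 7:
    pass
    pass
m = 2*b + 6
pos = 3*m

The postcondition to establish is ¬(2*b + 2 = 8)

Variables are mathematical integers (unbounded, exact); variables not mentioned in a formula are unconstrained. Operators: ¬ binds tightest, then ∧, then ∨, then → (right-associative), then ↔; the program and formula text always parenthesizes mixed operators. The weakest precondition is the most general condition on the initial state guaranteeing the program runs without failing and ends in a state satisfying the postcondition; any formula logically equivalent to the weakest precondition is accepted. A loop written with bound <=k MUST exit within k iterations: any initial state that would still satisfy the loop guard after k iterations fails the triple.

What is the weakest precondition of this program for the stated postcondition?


Working backward. After the program, the postcondition ¬(2*b + 2 = 8) must hold; in canonical form it is ¬(2*b = 6).
Before pos := 3*m: ¬(2*b = 6)
Before m := 2*b + 6: ¬(2*b = 6)
Before the loop (bound <=2), unroll the exhaustion recursion (WP_0 = exit-now case; WP_j = one more guarded iteration, up to j = 2):
  WP_0: (¬(b ≤ -13)) ∧ (¬(2*b = 6))
  WP_1: (b ≤ -13 → ((¬(b ≤ -13)) ∧ (¬(2*b = 6)))) ∧ ((¬(b ≤ -13)) → (¬(2*b = 6)))
  WP_2: (b ≤ -13 → ((b ≤ -13 → ((¬(b ≤ -13)) ∧ (¬(2*b = 6)))) ∧ ((¬(b ≤ -13)) → (¬(2*b = 6))))) ∧ ((¬(b ≤ -13)) → (¬(2*b = 6)))
So before the loop: (b ≤ -13 → ((b ≤ -13 → ((¬(b ≤ -13)) ∧ (¬(2*b = 6)))) ∧ ((¬(b ≤ -13)) → (¬(2*b = 6))))) ∧ ((¬(b ≤ -13)) → (¬(2*b = 6)))
Before pos := m + 1: (b ≤ -13 → ((b ≤ -13 → ((¬(b ≤ -13)) ∧ (¬(2*b = 6)))) ∧ ((¬(b ≤ -13)) → (¬(2*b = 6))))) ∧ ((¬(b ≤ -13)) → (¬(2*b = 6)))
Answer: WP = (b ≤ -13 → ((b ≤ -13 → ((¬(b ≤ -13)) ∧ (¬(2*b = 6)))) ∧ ((¬(b ≤ -13)) → (¬(2*b = 6))))) ∧ ((¬(b ≤ -13)) → (¬(2*b = 6)))


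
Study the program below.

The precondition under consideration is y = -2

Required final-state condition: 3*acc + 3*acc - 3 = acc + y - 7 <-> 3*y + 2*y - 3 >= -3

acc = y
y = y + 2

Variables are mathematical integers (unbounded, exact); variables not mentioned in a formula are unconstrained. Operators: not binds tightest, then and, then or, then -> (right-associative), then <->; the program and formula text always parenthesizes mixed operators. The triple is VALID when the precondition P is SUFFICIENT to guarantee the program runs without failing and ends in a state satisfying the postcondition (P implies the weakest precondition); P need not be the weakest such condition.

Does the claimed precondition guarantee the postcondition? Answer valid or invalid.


Working backward. After the program, the postcondition 3*acc + 3*acc - 3 = acc + y - 7 <-> 3*y + 2*y - 3 >= -3 must hold; in canonical form it is 5*acc = y - 4 <-> 5*y >= 0.
Before y := y + 2: 5*acc = y - 2 <-> 5*y >= -10
Before acc := y: 4*y = -2 <-> 5*y >= -10
The weakest precondition is 4*y = -2 <-> 5*y >= -10.
Check whether y = -2 implies it.
Countermodel: at the initial state y = -2, the precondition holds but the weakest precondition fails.
Answer: invalid


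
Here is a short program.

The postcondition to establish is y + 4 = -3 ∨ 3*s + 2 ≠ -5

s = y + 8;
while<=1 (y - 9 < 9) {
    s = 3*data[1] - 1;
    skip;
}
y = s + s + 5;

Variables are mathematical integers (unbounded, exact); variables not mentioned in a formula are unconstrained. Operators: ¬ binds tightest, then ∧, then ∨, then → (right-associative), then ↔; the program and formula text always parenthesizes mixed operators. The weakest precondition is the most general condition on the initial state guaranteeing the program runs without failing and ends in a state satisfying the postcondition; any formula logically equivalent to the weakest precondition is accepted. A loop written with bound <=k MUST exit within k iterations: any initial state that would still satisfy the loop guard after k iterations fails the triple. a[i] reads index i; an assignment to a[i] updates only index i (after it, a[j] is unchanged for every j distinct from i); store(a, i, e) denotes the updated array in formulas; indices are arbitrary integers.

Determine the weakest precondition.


Working backward. After the program, the postcondition y + 4 = -3 ∨ 3*s + 2 ≠ -5 must hold; in canonical form it is y = -7 ∨ 3*s ≠ -7.
Before y := s + s + 5: 2*s = -12 ∨ 3*s ≠ -7
Before the loop (bound <=1), unroll the exhaustion recursion (WP_0 = exit-now case; WP_j = one more guarded iteration, up to j = 1):
  WP_0: (¬(y < 18)) ∧ (2*s = -12 ∨ 3*s ≠ -7)
  WP_1: (y < 18 → ((¬(y < 18)) ∧ (6*data[1] = -10 ∨ 9*data[1] ≠ -4))) ∧ ((¬(y < 18)) → (2*s = -12 ∨ 3*s ≠ -7))
So before the loop: (y < 18 → ((¬(y < 18)) ∧ (6*data[1] = -10 ∨ 9*data[1] ≠ -4))) ∧ ((¬(y < 18)) → (2*s = -12 ∨ 3*s ≠ -7))
Before s := y + 8: (y < 18 → ((¬(y < 18)) ∧ (6*data[1] = -10 ∨ 9*data[1] ≠ -4))) ∧ ((¬(y < 18)) → (2*y = -28 ∨ 3*y ≠ -31))
Answer: WP = (y < 18 → ((¬(y < 18)) ∧ (6*data[1] = -10 ∨ 9*data[1] ≠ -4))) ∧ ((¬(y < 18)) → (2*y = -28 ∨ 3*y ≠ -31))


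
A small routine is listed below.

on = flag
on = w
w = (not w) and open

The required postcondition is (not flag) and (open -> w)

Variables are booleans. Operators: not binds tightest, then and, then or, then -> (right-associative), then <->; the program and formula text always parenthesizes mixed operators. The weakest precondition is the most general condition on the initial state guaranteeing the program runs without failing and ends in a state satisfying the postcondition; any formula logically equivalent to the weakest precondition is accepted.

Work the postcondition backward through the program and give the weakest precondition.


Working backward. After the program, (not flag) and (open -> w) must hold.
Before w := (not w) and open: (not flag) and (open -> ((not w) and open))
Before on := w: (not flag) and (open -> ((not w) and open))
Before on := flag: (not flag) and (open -> ((not w) and open))
Answer: WP = (not flag) and (open -> ((not w) and open))


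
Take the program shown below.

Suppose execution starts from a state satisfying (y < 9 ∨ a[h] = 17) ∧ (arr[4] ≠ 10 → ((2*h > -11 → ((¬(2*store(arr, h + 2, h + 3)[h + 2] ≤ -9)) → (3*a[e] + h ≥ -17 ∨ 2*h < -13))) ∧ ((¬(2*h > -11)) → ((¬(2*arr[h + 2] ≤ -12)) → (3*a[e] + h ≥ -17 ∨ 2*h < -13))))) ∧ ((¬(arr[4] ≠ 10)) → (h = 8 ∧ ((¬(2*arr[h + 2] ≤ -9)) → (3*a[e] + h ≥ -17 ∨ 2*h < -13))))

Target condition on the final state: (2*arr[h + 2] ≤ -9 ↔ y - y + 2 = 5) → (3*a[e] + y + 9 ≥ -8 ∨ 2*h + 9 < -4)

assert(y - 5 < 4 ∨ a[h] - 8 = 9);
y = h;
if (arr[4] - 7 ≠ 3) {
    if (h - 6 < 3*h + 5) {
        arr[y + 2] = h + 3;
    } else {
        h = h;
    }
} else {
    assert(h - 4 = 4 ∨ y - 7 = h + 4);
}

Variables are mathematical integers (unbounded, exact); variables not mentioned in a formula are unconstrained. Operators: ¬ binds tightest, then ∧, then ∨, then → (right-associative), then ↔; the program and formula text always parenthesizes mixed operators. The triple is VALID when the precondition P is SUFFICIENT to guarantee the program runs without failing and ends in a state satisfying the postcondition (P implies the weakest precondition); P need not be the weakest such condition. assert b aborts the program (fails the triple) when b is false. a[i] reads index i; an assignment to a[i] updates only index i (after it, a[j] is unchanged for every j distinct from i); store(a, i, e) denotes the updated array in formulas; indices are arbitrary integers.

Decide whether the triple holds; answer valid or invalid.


Working backward. After the program, the postcondition (2*arr[h + 2] ≤ -9 ↔ y - y + 2 = 5) → (3*a[e] + y + 9 ≥ -8 ∨ 2*h + 9 < -4) must hold; in canonical form it is (¬(2*arr[h + 2] ≤ -9)) → (3*a[e] + y ≥ -17 ∨ 2*h < -13).
Then branch requires (2*h > -11 → ((¬(2*store(arr, y + 2, h + 3)[h + 2] ≤ -9)) → (3*a[e] + y ≥ -17 ∨ 2*h < -13))) ∧ ((¬(2*h > -11)) → ((¬(2*arr[h + 2] ≤ -9)) → (3*a[e] + y ≥ -17 ∨ 2*h < -13))); else branch requires (h = 8 ∨ y = h + 11) ∧ ((¬(2*arr[h + 2] ≤ -9)) → (3*a[e] + y ≥ -17 ∨ 2*h < -13)).
Before the if: (arr[4] ≠ 10 → ((2*h > -11 → ((¬(2*store(arr, y + 2, h + 3)[h + 2] ≤ -9)) → (3*a[e] + y ≥ -17 ∨ 2*h < -13))) ∧ ((¬(2*h > -11)) → ((¬(2*arr[h + 2] ≤ -9)) → (3*a[e] + y ≥ -17 ∨ 2*h < -13))))) ∧ ((¬(arr[4] ≠ 10)) → ((h = 8 ∨ y = h + 11) ∧ ((¬(2*arr[h + 2] ≤ -9)) → (3*a[e] + y ≥ -17 ∨ 2*h < -13))))
Before y := h: (arr[4] ≠ 10 → ((2*h > -11 → ((¬(2*store(arr, h + 2, h + 3)[h + 2] ≤ -9)) → (3*a[e] + h ≥ -17 ∨ 2*h < -13))) ∧ ((¬(2*h > -11)) → ((¬(2*arr[h + 2] ≤ -9)) → (3*a[e] + h ≥ -17 ∨ 2*h < -13))))) ∧ ((¬(arr[4] ≠ 10)) → (h = 8 ∧ ((¬(2*arr[h + 2] ≤ -9)) → (3*a[e] + h ≥ -17 ∨ 2*h < -13))))
Before assert y - 5 < 4 ∨ a[h] - 8 = 9: (y < 9 ∨ a[h] = 17) ∧ (arr[4] ≠ 10 → ((2*h > -11 → ((¬(2*store(arr, h + 2, h + 3)[h + 2] ≤ -9)) → (3*a[e] + h ≥ -17 ∨ 2*h < -13))) ∧ ((¬(2*h > -11)) → ((¬(2*arr[h + 2] ≤ -9)) → (3*a[e] + h ≥ -17 ∨ 2*h < -13))))) ∧ ((¬(arr[4] ≠ 10)) → (h = 8 ∧ ((¬(2*arr[h + 2] ≤ -9)) → (3*a[e] + h ≥ -17 ∨ 2*h < -13))))
The weakest precondition is (y < 9 ∨ a[h] = 17) ∧ (arr[4] ≠ 10 → ((2*h > -11 → ((¬(2*store(arr, h + 2, h + 3)[h + 2] ≤ -9)) → (3*a[e] + h ≥ -17 ∨ 2*h < -13))) ∧ ((¬(2*h > -11)) → ((¬(2*arr[h + 2] ≤ -9)) → (3*a[e] + h ≥ -17 ∨ 2*h < -13))))) ∧ ((¬(arr[4] ≠ 10)) → (h = 8 ∧ ((¬(2*arr[h + 2] ≤ -9)) → (3*a[e] + h ≥ -17 ∨ 2*h < -13)))).
Check whether (y < 9 ∨ a[h] = 17) ∧ (arr[4] ≠ 10 → ((2*h > -11 → ((¬(2*store(arr, h + 2, h + 3)[h + 2] ≤ -9)) → (3*a[e] + h ≥ -17 ∨ 2*h < -13))) ∧ ((¬(2*h > -11)) → ((¬(2*arr[h + 2] ≤ -12)) → (3*a[e] + h ≥ -17 ∨ 2*h < -13))))) ∧ ((¬(arr[4] ≠ 10)) → (h = 8 ∧ ((¬(2*arr[h + 2] ≤ -9)) → (3*a[e] + h ≥ -17 ∨ 2*h < -13)))) implies it.
Every state satisfying the precondition satisfies the weakest precondition: the implication holds.
Answer: valid


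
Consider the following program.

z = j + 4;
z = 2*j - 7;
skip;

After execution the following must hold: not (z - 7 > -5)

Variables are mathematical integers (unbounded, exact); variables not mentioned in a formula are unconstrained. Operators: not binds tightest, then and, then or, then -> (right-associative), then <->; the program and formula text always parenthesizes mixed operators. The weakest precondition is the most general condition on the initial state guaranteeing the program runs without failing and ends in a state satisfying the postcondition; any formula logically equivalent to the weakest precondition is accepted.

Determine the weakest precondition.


Working backward. After the program, the postcondition not (z - 7 > -5) must hold; in canonical form it is not (z > 2).
Before skip: not (z > 2)
Before z := 2*j - 7: not (2*j > 9)
Before z := j + 4: not (2*j > 9)
Answer: WP = not (2*j > 9)


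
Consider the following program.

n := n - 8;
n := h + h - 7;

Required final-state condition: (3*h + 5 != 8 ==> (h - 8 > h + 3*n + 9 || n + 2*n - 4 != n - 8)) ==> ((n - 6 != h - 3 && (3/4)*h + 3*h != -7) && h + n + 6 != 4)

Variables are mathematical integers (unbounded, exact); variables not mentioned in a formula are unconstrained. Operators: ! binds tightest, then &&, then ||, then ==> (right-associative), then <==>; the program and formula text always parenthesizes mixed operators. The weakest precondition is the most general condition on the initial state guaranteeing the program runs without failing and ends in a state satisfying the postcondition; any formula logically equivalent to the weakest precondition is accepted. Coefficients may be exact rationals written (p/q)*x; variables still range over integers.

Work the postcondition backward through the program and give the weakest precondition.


Working backward. After the program, the postcondition (3*h + 5 != 8 ==> (h - 8 > h + 3*n + 9 || n + 2*n - 4 != n - 8)) ==> ((n - 6 != h - 3 && (3/4)*h + 3*h != -7) && h + n + 6 != 4) must hold; in canonical form it is (3*h != 3 ==> (3*n < -17 || 2*n != -4)) ==> (n != h + 3 && (15/4)*h != -7 && h + n != -2).
Before n := h + h - 7: (3*h != 3 ==> (6*h < 4 || 4*h != 10)) ==> (h != 10 && (15/4)*h != -7 && 3*h != 5)
Before n := n - 8: (3*h != 3 ==> (6*h < 4 || 4*h != 10)) ==> (h != 10 && (15/4)*h != -7 && 3*h != 5)
Answer: WP = (3*h != 3 ==> (6*h < 4 || 4*h != 10)) ==> (h != 10 && (15/4)*h != -7 && 3*h != 5)


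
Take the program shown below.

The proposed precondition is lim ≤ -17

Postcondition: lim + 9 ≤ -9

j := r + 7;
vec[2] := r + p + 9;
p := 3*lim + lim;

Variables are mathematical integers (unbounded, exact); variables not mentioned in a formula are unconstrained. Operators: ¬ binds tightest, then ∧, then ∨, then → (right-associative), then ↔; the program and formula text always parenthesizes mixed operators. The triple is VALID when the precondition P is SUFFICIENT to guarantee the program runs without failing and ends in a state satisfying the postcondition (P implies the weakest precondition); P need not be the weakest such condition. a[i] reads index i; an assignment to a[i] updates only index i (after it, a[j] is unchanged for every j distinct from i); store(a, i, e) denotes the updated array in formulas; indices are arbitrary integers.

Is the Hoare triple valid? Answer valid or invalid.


Working backward. After the program, the postcondition lim + 9 ≤ -9 must hold; in canonical form it is lim ≤ -18.
Before p := 3*lim + lim: lim ≤ -18
Before vec[2] := r + p + 9: lim ≤ -18
Before j := r + 7: lim ≤ -18
The weakest precondition is lim ≤ -18.
Check whether lim ≤ -17 implies it.
Countermodel: at the initial state lim = -17, the precondition holds but the weakest precondition fails.
Answer: invalid


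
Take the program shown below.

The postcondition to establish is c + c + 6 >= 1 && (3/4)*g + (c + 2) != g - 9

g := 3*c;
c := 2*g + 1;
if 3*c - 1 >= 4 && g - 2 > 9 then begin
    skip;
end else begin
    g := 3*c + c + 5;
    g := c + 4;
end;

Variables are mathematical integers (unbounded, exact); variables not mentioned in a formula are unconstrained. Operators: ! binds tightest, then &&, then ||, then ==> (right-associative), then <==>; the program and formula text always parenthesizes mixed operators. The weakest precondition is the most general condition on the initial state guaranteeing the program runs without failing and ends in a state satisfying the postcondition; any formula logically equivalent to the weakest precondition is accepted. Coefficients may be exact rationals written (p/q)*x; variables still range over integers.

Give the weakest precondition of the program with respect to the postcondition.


Working backward. After the program, the postcondition c + c + 6 >= 1 && (3/4)*g + (c + 2) != g - 9 must hold; in canonical form it is 2*c >= -5 && c != (1/4)*g - 11.
Then branch requires 2*c >= -5 && c != (1/4)*g - 11; else branch requires 2*c >= -5 && (3/4)*c != -10.
Before the if: ((3*c >= 5 && g > 11) ==> (2*c >= -5 && c != (1/4)*g - 11)) && ((!(3*c >= 5 && g > 11)) ==> (2*c >= -5 && (3/4)*c != -10))
Before c := 2*g + 1: ((6*g >= 2 && g > 11) ==> (4*g >= -7 && (7/4)*g != -12)) && ((!(6*g >= 2 && g > 11)) ==> (4*g >= -7 && (3/2)*g != -43/4))
Before g := 3*c: ((18*c >= 2 && 3*c > 11) ==> (12*c >= -7 && (21/4)*c != -12)) && ((!(18*c >= 2 && 3*c > 11)) ==> (12*c >= -7 && (9/2)*c != -43/4))
Answer: WP = ((18*c >= 2 && 3*c > 11) ==> (12*c >= -7 && (21/4)*c != -12)) && ((!(18*c >= 2 && 3*c > 11)) ==> (12*c >= -7 && (9/2)*c != -43/4))


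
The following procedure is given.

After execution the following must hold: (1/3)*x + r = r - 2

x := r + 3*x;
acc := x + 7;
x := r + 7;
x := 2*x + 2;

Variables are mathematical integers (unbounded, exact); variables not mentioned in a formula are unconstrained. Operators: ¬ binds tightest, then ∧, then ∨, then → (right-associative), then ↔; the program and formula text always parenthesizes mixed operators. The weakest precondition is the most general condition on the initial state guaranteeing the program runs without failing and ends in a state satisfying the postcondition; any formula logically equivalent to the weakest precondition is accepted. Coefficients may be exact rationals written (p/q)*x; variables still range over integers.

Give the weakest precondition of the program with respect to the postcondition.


Working backward. After the program, the postcondition (1/3)*x + r = r - 2 must hold; in canonical form it is (1/3)*x = -2.
Before x := 2*x + 2: (2/3)*x = -8/3
Before x := r + 7: (2/3)*r = -22/3
Before acc := x + 7: (2/3)*r = -22/3
Before x := r + 3*x: (2/3)*r = -22/3
Answer: WP = (2/3)*r = -22/3


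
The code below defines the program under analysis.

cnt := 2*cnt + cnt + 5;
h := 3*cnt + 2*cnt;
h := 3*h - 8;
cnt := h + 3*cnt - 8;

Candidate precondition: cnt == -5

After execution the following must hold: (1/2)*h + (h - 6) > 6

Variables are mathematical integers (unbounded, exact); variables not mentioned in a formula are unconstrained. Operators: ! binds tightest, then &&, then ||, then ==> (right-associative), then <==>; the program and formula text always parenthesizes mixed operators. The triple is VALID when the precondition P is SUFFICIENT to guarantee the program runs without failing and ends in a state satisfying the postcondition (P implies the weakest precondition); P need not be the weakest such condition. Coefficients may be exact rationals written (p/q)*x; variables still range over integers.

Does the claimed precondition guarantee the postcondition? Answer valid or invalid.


Working backward. After the program, the postcondition (1/2)*h + (h - 6) > 6 must hold; in canonical form it is (3/2)*h > 12.
Before cnt := h + 3*cnt - 8: (3/2)*h > 12
Before h := 3*h - 8: (9/2)*h > 24
Before h := 3*cnt + 2*cnt: (45/2)*cnt > 24
Before cnt := 2*cnt + cnt + 5: (135/2)*cnt > -177/2
The weakest precondition is (135/2)*cnt > -177/2.
Check whether cnt == -5 implies it.
Countermodel: at the initial state cnt = -5, the precondition holds but the weakest precondition fails.
Answer: invalid


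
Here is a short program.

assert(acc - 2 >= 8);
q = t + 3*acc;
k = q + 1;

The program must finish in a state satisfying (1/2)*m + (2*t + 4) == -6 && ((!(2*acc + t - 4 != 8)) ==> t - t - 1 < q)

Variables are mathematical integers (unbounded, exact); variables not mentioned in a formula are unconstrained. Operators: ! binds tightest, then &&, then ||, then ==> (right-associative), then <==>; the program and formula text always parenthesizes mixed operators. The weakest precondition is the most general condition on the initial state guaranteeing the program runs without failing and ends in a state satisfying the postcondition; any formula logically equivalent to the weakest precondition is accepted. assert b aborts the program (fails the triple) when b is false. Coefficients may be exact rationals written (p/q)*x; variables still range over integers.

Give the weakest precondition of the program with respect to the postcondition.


Working backward. After the program, the postcondition (1/2)*m + (2*t + 4) == -6 && ((!(2*acc + t - 4 != 8)) ==> t - t - 1 < q) must hold; in canonical form it is (1/2)*m + 2*t == -10 && ((!(2*acc + t != 12)) ==> q > -1).
Before k := q + 1: (1/2)*m + 2*t == -10 && ((!(2*acc + t != 12)) ==> q > -1)
Before q := t + 3*acc: (1/2)*m + 2*t == -10 && ((!(2*acc + t != 12)) ==> 3*acc + t > -1)
Before assert acc - 2 >= 8: acc >= 10 && (1/2)*m + 2*t == -10 && ((!(2*acc + t != 12)) ==> 3*acc + t > -1)
Answer: WP = acc >= 10 && (1/2)*m + 2*t == -10 && ((!(2*acc + t != 12)) ==> 3*acc + t > -1)


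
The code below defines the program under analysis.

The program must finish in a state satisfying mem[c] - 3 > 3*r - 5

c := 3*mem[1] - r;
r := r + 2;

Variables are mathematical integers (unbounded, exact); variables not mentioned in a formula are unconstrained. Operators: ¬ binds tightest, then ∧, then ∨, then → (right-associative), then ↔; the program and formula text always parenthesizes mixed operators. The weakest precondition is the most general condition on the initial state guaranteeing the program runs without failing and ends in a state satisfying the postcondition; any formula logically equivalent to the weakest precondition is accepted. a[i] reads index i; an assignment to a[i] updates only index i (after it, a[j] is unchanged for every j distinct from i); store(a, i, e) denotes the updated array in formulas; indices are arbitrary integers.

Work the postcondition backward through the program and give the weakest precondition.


Working backward. After the program, the postcondition mem[c] - 3 > 3*r - 5 must hold; in canonical form it is mem[c] > 3*r - 2.
Before r := r + 2: mem[c] > 3*r + 4
Before c := 3*mem[1] - r: mem[3*mem[1] - r] > 3*r + 4
Answer: WP = mem[3*mem[1] - r] > 3*r + 4


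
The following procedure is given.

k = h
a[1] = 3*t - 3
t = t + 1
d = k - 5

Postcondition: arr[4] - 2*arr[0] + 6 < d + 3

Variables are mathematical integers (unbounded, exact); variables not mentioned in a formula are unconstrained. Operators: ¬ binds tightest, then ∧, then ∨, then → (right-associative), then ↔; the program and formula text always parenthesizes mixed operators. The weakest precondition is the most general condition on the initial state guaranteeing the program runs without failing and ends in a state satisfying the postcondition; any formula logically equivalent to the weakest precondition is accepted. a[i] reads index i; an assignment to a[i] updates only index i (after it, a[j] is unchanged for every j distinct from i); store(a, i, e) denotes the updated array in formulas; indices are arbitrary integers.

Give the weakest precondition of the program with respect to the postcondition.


Working backward. After the program, the postcondition arr[4] - 2*arr[0] + 6 < d + 3 must hold; in canonical form it is arr[4] < 2*arr[0] + d - 3.
Before d := k - 5: arr[4] < 2*arr[0] + k - 8
Before t := t + 1: arr[4] < 2*arr[0] + k - 8
Before a[1] := 3*t - 3: arr[4] < 2*arr[0] + k - 8
Before k := h: arr[4] < 2*arr[0] + h - 8
Answer: WP = arr[4] < 2*arr[0] + h - 8


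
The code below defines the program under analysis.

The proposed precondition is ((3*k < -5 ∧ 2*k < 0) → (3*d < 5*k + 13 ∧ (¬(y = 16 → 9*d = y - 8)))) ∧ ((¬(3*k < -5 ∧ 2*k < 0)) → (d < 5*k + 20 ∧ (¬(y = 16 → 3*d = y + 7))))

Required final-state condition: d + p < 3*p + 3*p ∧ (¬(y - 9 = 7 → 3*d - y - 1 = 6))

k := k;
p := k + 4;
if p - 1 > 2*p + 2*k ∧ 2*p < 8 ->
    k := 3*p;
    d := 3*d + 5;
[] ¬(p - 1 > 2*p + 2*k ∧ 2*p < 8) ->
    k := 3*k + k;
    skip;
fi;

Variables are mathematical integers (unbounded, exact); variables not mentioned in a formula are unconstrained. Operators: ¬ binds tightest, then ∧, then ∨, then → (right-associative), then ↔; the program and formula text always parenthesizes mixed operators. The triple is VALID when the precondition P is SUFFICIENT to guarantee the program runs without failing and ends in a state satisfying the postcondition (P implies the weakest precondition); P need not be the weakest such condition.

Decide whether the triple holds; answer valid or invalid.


Working backward. After the program, the postcondition d + p < 3*p + 3*p ∧ (¬(y - 9 = 7 → 3*d - y - 1 = 6)) must hold; in canonical form it is d < 5*p ∧ (¬(y = 16 → 3*d = y + 7)).
Then branch requires 3*d < 5*p - 5 ∧ (¬(y = 16 → 9*d = y - 8)); else branch requires d < 5*p ∧ (¬(y = 16 → 3*d = y + 7)).
Before the if: ((2*k + p < -1 ∧ 2*p < 8) → (3*d < 5*p - 5 ∧ (¬(y = 16 → 9*d = y - 8)))) ∧ ((¬(2*k + p < -1 ∧ 2*p < 8)) → (d < 5*p ∧ (¬(y = 16 → 3*d = y + 7))))
Before p := k + 4: ((3*k < -5 ∧ 2*k < 0) → (3*d < 5*k + 15 ∧ (¬(y = 16 → 9*d = y - 8)))) ∧ ((¬(3*k < -5 ∧ 2*k < 0)) → (d < 5*k + 20 ∧ (¬(y = 16 → 3*d = y + 7))))
Before k := k: ((3*k < -5 ∧ 2*k < 0) → (3*d < 5*k + 15 ∧ (¬(y = 16 → 9*d = y - 8)))) ∧ ((¬(3*k < -5 ∧ 2*k < 0)) → (d < 5*k + 20 ∧ (¬(y = 16 → 3*d = y + 7))))
The weakest precondition is ((3*k < -5 ∧ 2*k < 0) → (3*d < 5*k + 15 ∧ (¬(y = 16 → 9*d = y - 8)))) ∧ ((¬(3*k < -5 ∧ 2*k < 0)) → (d < 5*k + 20 ∧ (¬(y = 16 → 3*d = y + 7)))).
Check whether ((3*k < -5 ∧ 2*k < 0) → (3*d < 5*k + 13 ∧ (¬(y = 16 → 9*d = y - 8)))) ∧ ((¬(3*k < -5 ∧ 2*k < 0)) → (d < 5*k + 20 ∧ (¬(y = 16 → 3*d = y + 7)))) implies it.
Every state satisfying the precondition satisfies the weakest precondition: the implication holds.
Answer: valid


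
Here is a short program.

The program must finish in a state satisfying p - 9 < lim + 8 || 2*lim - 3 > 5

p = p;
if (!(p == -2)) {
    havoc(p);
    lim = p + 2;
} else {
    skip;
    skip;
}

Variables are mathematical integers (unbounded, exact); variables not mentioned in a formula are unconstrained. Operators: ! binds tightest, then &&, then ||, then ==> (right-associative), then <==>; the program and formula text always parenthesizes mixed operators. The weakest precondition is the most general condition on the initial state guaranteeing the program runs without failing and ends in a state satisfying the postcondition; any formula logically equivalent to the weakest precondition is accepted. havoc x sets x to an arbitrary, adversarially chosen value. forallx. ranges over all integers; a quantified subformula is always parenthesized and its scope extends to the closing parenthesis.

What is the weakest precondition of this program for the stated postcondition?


Working backward. After the program, the postcondition p - 9 < lim + 8 || 2*lim - 3 > 5 must hold; in canonical form it is p < lim + 17 || 2*lim > 8.
Then branch requires true; else branch requires p < lim + 17 || 2*lim > 8.
Before the if: p == -2 ==> (p < lim + 17 || 2*lim > 8)
Before p := p: p == -2 ==> (p < lim + 17 || 2*lim > 8)
Answer: WP = p == -2 ==> (p < lim + 17 || 2*lim > 8)


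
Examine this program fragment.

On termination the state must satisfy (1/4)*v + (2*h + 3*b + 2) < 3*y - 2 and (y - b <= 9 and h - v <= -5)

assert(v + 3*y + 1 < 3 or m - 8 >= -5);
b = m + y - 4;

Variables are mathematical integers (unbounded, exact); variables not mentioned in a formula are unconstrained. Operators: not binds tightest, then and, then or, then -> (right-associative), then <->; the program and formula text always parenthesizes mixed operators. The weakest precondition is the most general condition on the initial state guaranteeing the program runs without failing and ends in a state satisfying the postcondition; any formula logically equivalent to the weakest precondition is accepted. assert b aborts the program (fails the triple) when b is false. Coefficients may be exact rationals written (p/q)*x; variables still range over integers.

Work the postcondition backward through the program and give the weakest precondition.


Working backward. After the program, the postcondition (1/4)*v + (2*h + 3*b + 2) < 3*y - 2 and (y - b <= 9 and h - v <= -5) must hold; in canonical form it is 3*b + 2*h + (1/4)*v < 3*y - 4 and y <= b + 9 and h <= v - 5.
Before b := m + y - 4: 2*h + 3*m + (1/4)*v < 8 and m >= -5 and h <= v - 5
Before assert v + 3*y + 1 < 3 or m - 8 >= -5: (v + 3*y < 2 or m >= 3) and 2*h + 3*m + (1/4)*v < 8 and m >= -5 and h <= v - 5
Answer: WP = (v + 3*y < 2 or m >= 3) and 2*h + 3*m + (1/4)*v < 8 and m >= -5 and h <= v - 5
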